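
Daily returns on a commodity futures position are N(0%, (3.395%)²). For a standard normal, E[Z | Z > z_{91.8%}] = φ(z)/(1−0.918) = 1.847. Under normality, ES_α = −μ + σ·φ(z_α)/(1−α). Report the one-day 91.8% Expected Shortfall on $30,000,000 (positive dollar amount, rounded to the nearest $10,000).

$1,880,000

ES = 3.395% × 1.847 = 6.271%.
On $30,000,000: 0.06271 × $30,000,000 = $1,881,300.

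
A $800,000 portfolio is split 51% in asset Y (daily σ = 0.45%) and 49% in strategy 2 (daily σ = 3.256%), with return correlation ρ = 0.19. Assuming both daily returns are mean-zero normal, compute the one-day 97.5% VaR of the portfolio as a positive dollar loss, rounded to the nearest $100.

σ_p² = 0.51²·0.45² + 0.49²·3.256² + 2·0.19·0.51·0.49·0.45·3.256 = 2.7372 (%²).
σ_p = √2.7372 = 1.654%.
At 97.5%, z = 1.960.
VaR = 1.960 × 1.654% = 3.242%; on $800,000 that is $25,936.

$25,900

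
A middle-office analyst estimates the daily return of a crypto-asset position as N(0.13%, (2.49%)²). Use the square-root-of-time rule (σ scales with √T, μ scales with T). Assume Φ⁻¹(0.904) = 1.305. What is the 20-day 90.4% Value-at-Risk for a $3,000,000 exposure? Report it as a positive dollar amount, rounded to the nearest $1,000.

$358,000

σ_{20d} = 2.49% × √20 = 11.136%; μ_{20d} = 20 × 0.13% = 2.600%.
VaR = −(2.600%) + 1.305 × 11.136% = 11.932%.
On $3,000,000: 0.11932 × $3,000,000 = $357,960.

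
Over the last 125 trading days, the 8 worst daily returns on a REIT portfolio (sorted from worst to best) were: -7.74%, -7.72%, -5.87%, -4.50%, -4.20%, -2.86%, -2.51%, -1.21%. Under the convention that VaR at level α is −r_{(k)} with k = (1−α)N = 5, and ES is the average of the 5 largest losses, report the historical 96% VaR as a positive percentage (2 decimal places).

4.20%

k = 5; the 5th lowest return is -4.20%, so VaR = 4.20%.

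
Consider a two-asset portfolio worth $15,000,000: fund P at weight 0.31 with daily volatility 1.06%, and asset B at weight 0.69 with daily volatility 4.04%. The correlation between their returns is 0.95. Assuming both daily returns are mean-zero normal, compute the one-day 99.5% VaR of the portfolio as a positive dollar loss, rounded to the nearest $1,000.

σ_p² = 0.31²·1.06² + 0.69²·4.04² + 2·0.95·0.31·0.69·1.06·4.04 = 9.6191 (%²).
σ_p = √9.6191 = 3.101%.
At 99.5%, z = 2.576.
VaR = 2.576 × 3.101% = 7.988%; on $15,000,000 that is $1,198,200.

$1,198,000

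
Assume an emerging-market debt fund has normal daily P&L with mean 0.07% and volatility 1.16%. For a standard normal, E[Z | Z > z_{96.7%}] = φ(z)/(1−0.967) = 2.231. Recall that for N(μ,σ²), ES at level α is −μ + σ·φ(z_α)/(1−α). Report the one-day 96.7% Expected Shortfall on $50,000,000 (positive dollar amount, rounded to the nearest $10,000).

$1,260,000

ES = −(0.07%) + 1.16% × 2.231 = 2.518%.
On $50,000,000: 0.02518 × $50,000,000 = $1,259,000.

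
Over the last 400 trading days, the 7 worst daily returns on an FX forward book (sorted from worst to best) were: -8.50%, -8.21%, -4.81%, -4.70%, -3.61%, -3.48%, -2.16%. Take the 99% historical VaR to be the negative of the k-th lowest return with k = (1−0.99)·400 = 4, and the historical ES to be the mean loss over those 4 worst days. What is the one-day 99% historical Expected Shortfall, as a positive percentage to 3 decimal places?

6.555%

The 4 worst returns sum to -26.22%.
ES = −(-26.22%) / 4 = 6.555%.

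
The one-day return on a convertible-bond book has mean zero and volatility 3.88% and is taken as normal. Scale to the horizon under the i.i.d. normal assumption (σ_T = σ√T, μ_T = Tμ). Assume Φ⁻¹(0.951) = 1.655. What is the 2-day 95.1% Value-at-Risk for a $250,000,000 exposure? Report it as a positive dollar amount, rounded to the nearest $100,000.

$22,700,000

σ_{2d} = 3.88% × √2 = 5.487%.
VaR = 1.655 × 5.487% = 9.081%.
On $250,000,000: 0.09081 × $250,000,000 = $22,702,500.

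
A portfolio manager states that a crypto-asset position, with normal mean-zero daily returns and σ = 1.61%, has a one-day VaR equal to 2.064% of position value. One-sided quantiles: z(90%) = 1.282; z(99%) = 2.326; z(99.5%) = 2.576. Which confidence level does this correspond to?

90%

Implied z = VaR/σ = 2.064 / 1.61 = 1.282.
This matches z(90%) = 1.282.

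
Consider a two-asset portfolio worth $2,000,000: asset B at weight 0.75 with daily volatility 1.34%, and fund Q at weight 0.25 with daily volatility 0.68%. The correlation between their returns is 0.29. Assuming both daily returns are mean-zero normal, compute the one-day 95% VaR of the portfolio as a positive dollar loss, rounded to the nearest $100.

$35,100

σ_p² = 0.75²·1.34² + 0.25²·0.68² + 2·0.29·0.75·0.25·1.34·0.68 = 1.1380 (%²).
σ_p = √1.1380 = 1.067%.
At 95%, z = 1.645.
VaR = 1.645 × 1.067% = 1.755%; on $2,000,000 that is $35,100.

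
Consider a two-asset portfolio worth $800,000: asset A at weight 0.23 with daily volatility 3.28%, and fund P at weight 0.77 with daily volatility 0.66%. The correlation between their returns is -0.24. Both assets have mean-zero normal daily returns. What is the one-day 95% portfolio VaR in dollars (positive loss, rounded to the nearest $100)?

σ_p² = 0.23²·3.28² + 0.77²·0.66² + 2·-0.24·0.23·0.77·3.28·0.66 = 0.6434 (%²).
σ_p = √0.6434 = 0.802%.
At 95%, z = 1.645.
VaR = 1.645 × 0.802% = 1.319%; on $800,000 that is $10,552.

$10,600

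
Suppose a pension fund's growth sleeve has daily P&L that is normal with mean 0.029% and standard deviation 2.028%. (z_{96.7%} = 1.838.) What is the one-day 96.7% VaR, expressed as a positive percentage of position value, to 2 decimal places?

3.70%

VaR = −μ + z·σ = −(0.029%) + 1.838 × 2.028% = 3.698%.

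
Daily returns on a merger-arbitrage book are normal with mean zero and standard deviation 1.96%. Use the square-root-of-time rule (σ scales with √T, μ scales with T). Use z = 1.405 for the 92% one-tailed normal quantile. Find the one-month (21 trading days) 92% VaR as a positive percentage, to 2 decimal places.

σ_{21d} = 1.96% × √21 = 8.982%.
VaR = 1.405 × 8.982% = 12.620%.

12.62%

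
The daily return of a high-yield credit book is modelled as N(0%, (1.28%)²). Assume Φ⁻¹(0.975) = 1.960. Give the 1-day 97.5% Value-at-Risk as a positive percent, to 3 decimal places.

2.509%

VaR = z·σ = 1.960 × 1.28% = 2.509%.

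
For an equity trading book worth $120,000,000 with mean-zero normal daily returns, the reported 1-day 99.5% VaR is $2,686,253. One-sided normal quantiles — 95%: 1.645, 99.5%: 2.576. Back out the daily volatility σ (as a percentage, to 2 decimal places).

0.87%

VaR as a fraction: $2,686,253 / $120,000,000 = 2.239%.
σ = VaR / z = 2.239% / 2.576 = 0.869%.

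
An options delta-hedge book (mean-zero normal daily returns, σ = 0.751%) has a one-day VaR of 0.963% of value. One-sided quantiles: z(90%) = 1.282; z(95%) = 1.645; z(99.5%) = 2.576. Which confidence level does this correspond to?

Implied z = VaR/σ = 0.963 / 0.751 = 1.282.
This matches z(90%) = 1.282.

90%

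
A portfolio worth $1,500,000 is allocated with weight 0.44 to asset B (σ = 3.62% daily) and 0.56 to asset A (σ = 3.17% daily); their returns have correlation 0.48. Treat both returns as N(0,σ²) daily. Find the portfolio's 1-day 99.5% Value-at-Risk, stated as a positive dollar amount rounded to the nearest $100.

σ_p² = 0.44²·3.62² + 0.56²·3.17² + 2·0.48·0.44·0.56·3.62·3.17 = 8.4028 (%²).
σ_p = √8.4028 = 2.899%.
At 99.5%, z = 2.576.
VaR = 2.576 × 2.899% = 7.468%; on $1,500,000 that is $112,020.

$112,000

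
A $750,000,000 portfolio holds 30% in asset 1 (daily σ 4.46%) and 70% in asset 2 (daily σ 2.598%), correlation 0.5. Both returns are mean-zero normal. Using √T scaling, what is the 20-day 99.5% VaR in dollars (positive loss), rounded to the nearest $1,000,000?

σ_p = √(0.3²·4.46² + 0.7²·2.598² + 2·0.5·0.3·0.7·4.46·2.598) = 2.744%.
σ_{20d} = 2.744% × √20 = 12.272%.
z(99.5%) = 2.576.
VaR = 2.576 × 12.272% = 31.613%; on $750,000,000 that is $237,097,500.

$237,000,000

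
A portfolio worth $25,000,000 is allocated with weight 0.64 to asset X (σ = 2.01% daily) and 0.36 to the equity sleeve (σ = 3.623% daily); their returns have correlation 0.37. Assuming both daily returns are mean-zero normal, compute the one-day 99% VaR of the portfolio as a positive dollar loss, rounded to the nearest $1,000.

$1,247,000

σ_p² = 0.64²·2.01² + 0.36²·3.623² + 2·0.37·0.64·0.36·2.01·3.623 = 4.5976 (%²).
σ_p = √4.5976 = 2.144%.
At 99%, z = 2.326.
VaR = 2.326 × 2.144% = 4.987%; on $25,000,000 that is $1,246,750.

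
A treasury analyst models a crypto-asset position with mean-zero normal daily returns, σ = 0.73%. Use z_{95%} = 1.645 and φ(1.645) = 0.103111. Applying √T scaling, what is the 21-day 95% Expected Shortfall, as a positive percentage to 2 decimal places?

6.90%

σ_{21d} = 0.73% × √21 = 3.345%.
ES multiplier = φ(z)/(1−α) = 0.103111/0.05 = 2.062.
ES = 3.345% × 2.062 = 6.897%.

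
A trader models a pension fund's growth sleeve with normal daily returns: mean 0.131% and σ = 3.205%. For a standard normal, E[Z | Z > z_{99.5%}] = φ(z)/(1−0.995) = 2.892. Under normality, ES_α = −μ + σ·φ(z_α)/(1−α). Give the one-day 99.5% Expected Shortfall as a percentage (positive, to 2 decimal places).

9.14%

ES = −(0.131%) + 3.205% × 2.892 = 9.138%.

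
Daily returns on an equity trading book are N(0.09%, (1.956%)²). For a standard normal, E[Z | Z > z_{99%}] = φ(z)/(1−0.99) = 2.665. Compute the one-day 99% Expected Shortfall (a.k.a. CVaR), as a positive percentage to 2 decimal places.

ES = −(0.09%) + 1.956% × 2.665 = 5.123%.

5.12%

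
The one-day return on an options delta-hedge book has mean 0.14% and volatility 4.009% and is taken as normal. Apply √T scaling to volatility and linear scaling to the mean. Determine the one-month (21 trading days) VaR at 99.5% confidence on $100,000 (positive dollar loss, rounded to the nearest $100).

At 99.5%, z = 2.576.
σ_{21d} = 4.009% × √21 = 18.372%; μ_{21d} = 21 × 0.14% = 2.940%.
VaR = −(2.940%) + 2.576 × 18.372% = 44.386%.
On $100,000: 0.44386 × $100,000 = $44,386.

$44,400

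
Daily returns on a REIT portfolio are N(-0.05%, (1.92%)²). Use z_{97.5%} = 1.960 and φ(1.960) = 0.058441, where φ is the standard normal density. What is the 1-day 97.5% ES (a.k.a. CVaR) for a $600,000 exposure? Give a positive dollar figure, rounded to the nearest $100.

Tail multiplier: φ(z)/(1−α) = 0.058441 / 0.025 = 2.338.
ES = −(-0.05%) + 1.92% × 2.338 = 4.539%.
On $600,000: 0.04539 × $600,000 = $27,234.

$27,200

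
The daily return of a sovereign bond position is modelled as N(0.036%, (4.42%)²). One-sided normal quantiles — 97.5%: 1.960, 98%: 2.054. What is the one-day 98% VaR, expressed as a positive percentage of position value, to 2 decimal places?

9.04%

VaR = −μ + z·σ = −(0.036%) + 2.054 × 4.42% = 9.043%.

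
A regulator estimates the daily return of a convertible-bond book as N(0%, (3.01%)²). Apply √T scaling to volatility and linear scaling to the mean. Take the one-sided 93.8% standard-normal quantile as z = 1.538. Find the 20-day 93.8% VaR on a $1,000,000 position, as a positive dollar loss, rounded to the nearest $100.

$207,000

σ_{20d} = 3.01% × √20 = 13.461%.
VaR = 1.538 × 13.461% = 20.703%.
On $1,000,000: 0.20703 × $1,000,000 = $207,030.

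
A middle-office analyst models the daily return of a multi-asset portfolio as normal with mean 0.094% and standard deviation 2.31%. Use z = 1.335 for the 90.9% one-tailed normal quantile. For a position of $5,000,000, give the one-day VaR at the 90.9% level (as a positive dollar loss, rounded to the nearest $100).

$149,500

VaR = −μ + z·σ = −(0.094%) + 1.335 × 2.31% = 2.990%.
On $5,000,000: 0.02990 × $5,000,000 = $149,500.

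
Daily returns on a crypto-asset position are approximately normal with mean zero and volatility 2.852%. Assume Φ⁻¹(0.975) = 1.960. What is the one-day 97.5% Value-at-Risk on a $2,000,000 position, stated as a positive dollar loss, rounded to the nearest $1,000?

VaR = z·σ = 1.960 × 2.852% = 5.590%.
On $2,000,000: 0.05590 × $2,000,000 = $111,800.

$112,000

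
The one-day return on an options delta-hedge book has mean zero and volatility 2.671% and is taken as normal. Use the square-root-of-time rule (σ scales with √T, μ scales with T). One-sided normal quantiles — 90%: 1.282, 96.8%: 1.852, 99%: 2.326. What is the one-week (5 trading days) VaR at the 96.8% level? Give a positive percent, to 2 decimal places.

σ_{5d} = 2.671% × √5 = 5.973%.
VaR = 1.852 × 5.973% = 11.062%.

11.06%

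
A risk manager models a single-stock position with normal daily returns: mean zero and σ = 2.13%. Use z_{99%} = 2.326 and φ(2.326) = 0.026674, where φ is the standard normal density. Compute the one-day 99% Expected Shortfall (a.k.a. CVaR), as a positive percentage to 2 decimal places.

Tail multiplier: φ(z)/(1−α) = 0.026674 / 0.01 = 2.667.
ES = 2.13% × 2.667 = 5.681%.

5.68%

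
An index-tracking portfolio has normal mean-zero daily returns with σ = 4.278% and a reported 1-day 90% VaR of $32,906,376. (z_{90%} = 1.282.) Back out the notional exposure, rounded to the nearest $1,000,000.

VaR as a fraction of value: z·σ = 1.282 × 4.278% = 5.4844%.
Position = $32,906,376 / 0.054844 = $600,000,000.

$600,000,000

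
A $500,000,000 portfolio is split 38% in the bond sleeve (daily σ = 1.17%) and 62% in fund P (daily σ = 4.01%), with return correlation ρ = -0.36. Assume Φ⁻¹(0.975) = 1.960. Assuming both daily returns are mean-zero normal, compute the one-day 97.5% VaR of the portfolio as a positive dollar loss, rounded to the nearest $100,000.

σ_p² = 0.38²·1.17² + 0.62²·4.01² + 2·-0.36·0.38·0.62·1.17·4.01 = 5.5830 (%²).
σ_p = √5.5830 = 2.363%.
VaR = 1.960 × 2.363% = 4.631%; on $500,000,000 that is $23,155,000.

$23,200,000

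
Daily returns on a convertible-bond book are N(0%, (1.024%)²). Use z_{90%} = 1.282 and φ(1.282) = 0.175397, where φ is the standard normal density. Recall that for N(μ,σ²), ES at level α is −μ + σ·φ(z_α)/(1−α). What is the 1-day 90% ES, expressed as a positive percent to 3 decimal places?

Tail multiplier: φ(z)/(1−α) = 0.175397 / 0.1 = 1.754.
ES = 1.024% × 1.754 = 1.796%.

1.796%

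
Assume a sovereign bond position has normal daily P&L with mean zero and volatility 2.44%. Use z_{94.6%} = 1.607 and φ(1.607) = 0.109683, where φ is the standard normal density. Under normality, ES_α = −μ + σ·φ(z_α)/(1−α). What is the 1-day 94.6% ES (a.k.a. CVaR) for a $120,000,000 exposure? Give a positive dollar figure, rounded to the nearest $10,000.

Tail multiplier: φ(z)/(1−α) = 0.109683 / 0.054 = 2.031.
ES = 2.44% × 2.031 = 4.956%.
On $120,000,000: 0.04956 × $120,000,000 = $5,947,200.

$5,950,000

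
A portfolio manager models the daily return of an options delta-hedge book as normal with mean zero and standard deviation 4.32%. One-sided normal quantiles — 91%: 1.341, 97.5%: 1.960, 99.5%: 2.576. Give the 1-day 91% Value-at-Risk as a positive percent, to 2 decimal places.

VaR = z·σ = 1.341 × 4.32% = 5.793%.

5.79%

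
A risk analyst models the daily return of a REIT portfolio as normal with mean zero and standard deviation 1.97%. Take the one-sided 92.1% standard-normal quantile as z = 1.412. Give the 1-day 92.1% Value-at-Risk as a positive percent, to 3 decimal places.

VaR = z·σ = 1.412 × 1.97% = 2.782%.

2.782%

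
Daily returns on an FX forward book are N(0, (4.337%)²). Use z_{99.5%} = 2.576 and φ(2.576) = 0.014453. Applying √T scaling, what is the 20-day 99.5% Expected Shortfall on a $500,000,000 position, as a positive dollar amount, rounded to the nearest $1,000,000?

$280,000,000

σ_{20d} = 4.337% × √20 = 19.396%.
ES multiplier = φ(z)/(1−α) = 0.014453/0.005 = 2.891.
ES = 19.396% × 2.891 = 56.074%; on $500,000,000: $280,370,000.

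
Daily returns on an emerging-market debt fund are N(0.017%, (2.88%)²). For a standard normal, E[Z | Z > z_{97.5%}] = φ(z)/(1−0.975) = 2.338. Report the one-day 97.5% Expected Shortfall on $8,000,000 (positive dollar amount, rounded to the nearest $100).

ES = −(0.017%) + 2.88% × 2.338 = 6.716%.
On $8,000,000: 0.06716 × $8,000,000 = $537,280.

$537,300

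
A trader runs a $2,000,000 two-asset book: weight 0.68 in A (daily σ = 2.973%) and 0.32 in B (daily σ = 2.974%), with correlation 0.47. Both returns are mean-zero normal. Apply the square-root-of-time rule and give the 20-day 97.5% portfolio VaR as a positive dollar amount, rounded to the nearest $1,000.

σ_p = √(0.68²·2.973² + 0.32²·2.974² + 2·0.47·0.68·0.32·2.973·2.974) = 2.608%.
σ_{20d} = 2.608% × √20 = 11.663%.
z(97.5%) = 1.960.
VaR = 1.960 × 11.663% = 22.859%; on $2,000,000 that is $457,180.

$457,000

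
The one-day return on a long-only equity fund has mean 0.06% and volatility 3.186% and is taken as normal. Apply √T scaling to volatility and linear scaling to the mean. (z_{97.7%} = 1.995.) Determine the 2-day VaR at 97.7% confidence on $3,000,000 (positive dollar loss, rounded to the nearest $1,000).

σ_{2d} = 3.186% × √2 = 4.506%; μ_{2d} = 2 × 0.06% = 0.120%.
VaR = −(0.120%) + 1.995 × 4.506% = 8.869%.
On $3,000,000: 0.08869 × $3,000,000 = $266,070.

$266,000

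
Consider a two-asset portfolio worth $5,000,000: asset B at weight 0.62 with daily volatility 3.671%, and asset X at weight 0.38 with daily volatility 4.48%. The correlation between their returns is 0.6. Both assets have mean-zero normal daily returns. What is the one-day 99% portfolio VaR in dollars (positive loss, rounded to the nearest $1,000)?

σ_p² = 0.62²·3.671² + 0.38²·4.48² + 2·0.6·0.62·0.38·3.671·4.48 = 12.7281 (%²).
σ_p = √12.7281 = 3.568%.
At 99%, z = 2.326.
VaR = 2.326 × 3.568% = 8.299%; on $5,000,000 that is $414,950.

$415,000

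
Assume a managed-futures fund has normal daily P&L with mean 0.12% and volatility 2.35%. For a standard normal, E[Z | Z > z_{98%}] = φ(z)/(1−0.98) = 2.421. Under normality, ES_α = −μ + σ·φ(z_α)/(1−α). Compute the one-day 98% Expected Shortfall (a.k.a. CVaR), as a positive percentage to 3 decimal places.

ES = −(0.12%) + 2.35% × 2.421 = 5.569%.

5.569%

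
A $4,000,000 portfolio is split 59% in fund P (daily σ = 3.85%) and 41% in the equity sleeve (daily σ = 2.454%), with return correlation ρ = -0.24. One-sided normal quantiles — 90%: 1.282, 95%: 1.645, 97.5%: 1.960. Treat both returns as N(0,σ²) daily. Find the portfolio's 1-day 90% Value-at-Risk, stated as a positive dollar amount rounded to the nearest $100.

$115,500

σ_p² = 0.59²·3.85² + 0.41²·2.454² + 2·-0.24·0.59·0.41·3.85·2.454 = 5.0750 (%²).
σ_p = √5.0750 = 2.253%.
VaR = 1.282 × 2.253% = 2.888%; on $4,000,000 that is $115,520.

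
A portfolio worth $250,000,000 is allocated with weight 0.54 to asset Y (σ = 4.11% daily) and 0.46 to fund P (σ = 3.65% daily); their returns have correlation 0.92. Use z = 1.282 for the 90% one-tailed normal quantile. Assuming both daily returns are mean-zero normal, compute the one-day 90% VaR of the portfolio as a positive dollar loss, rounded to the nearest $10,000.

σ_p² = 0.54²·4.11² + 0.46²·3.65² + 2·0.92·0.54·0.46·4.11·3.65 = 14.6013 (%²).
σ_p = √14.6013 = 3.821%.
VaR = 1.282 × 3.821% = 4.899%; on $250,000,000 that is $12,247,500.

$12,250,000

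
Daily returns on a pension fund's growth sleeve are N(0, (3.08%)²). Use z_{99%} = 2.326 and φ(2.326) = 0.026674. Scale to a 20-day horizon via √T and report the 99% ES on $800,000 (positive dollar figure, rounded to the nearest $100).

σ_{20d} = 3.08% × √20 = 13.774%.
ES multiplier = φ(z)/(1−α) = 0.026674/0.01 = 2.667.
ES = 13.774% × 2.667 = 36.735%; on $800,000: $293,880.

$293,900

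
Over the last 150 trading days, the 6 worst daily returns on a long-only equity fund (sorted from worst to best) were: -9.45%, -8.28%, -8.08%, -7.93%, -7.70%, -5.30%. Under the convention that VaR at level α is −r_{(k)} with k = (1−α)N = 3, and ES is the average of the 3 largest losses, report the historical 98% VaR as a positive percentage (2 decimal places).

k = 3; the 3rd lowest return is -8.08%, so VaR = 8.08%.

8.08%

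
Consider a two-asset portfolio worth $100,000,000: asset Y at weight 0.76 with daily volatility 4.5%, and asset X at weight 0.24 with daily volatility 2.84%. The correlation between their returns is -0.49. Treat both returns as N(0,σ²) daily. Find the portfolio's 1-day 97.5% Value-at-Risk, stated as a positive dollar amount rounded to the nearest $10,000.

$6,160,000

σ_p² = 0.76²·4.5² + 0.24²·2.84² + 2·-0.49·0.76·0.24·4.5·2.84 = 9.8765 (%²).
σ_p = √9.8765 = 3.143%.
At 97.5%, z = 1.960.
VaR = 1.960 × 3.143% = 6.160%; on $100,000,000 that is $6,160,000.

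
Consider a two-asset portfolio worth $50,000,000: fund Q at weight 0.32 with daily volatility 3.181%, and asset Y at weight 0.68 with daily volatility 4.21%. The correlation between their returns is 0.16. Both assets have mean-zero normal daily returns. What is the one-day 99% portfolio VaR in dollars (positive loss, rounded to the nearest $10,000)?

$3,710,000

σ_p² = 0.32²·3.181² + 0.68²·4.21² + 2·0.16·0.32·0.68·3.181·4.21 = 10.1643 (%²).
σ_p = √10.1643 = 3.188%.
At 99%, z = 2.326.
VaR = 2.326 × 3.188% = 7.415%; on $50,000,000 that is $3,707,500.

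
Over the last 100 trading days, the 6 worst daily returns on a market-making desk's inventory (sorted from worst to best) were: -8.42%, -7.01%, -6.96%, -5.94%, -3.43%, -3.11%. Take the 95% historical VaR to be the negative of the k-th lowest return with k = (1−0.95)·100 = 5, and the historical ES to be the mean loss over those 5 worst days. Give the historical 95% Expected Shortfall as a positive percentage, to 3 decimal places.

The 5 worst returns sum to -31.76%.
ES = −(-31.76%) / 5 = 6.352%.

6.352%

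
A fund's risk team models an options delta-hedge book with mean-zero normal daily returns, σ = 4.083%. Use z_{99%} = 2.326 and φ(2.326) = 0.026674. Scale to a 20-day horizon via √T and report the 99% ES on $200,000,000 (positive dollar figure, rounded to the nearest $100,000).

σ_{20d} = 4.083% × √20 = 18.260%.
ES multiplier = φ(z)/(1−α) = 0.026674/0.01 = 2.667.
ES = 18.260% × 2.667 = 48.699%; on $200,000,000: $97,398,000.

$97,400,000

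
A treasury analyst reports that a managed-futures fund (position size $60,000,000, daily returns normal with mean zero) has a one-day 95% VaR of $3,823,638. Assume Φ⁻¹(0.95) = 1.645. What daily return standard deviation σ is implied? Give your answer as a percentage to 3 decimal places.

3.874%

VaR as a fraction: $3,823,638 / $60,000,000 = 6.373%.
σ = VaR / z = 6.373% / 1.645 = 3.874%.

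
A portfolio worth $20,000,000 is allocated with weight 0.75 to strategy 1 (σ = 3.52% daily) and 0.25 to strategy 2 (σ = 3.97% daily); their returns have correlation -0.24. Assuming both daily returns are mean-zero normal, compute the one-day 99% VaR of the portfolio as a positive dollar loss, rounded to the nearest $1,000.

$1,204,000

σ_p² = 0.75²·3.52² + 0.25²·3.97² + 2·-0.24·0.75·0.25·3.52·3.97 = 6.6970 (%²).
σ_p = √6.6970 = 2.588%.
At 99%, z = 2.326.
VaR = 2.326 × 2.588% = 6.020%; on $20,000,000 that is $1,204,000.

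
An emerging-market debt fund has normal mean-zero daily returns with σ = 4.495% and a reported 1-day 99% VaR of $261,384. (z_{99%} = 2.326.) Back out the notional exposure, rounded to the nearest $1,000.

$2,500,000

VaR as a fraction of value: z·σ = 2.326 × 4.495% = 10.4554%.
Position = $261,384 / 0.104554 = $2,499,998.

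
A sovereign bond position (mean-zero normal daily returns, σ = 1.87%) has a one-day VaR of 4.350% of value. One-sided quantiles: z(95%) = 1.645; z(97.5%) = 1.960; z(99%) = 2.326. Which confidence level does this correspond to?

99%

Implied z = VaR/σ = 4.350 / 1.87 = 2.326.
This matches z(99%) = 2.326.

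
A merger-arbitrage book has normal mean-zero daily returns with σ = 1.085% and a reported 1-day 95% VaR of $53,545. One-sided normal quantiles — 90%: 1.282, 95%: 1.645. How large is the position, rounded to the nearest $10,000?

$3,000,000

VaR as a fraction of value: z·σ = 1.645 × 1.085% = 1.78483%.
Position = $53,545 / 0.0178482 = $3,000,014.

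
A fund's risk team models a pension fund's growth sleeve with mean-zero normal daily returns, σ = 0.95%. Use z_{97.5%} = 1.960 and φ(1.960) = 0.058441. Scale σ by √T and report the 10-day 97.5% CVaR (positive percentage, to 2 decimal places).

7.02%

σ_{10d} = 0.95% × √10 = 3.004%.
ES multiplier = φ(z)/(1−α) = 0.058441/0.025 = 2.338.
ES = 3.004% × 2.338 = 7.023%.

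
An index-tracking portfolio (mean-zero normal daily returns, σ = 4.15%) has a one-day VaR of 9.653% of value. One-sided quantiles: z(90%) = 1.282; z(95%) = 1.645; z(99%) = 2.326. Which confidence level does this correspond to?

Implied z = VaR/σ = 9.653 / 4.15 = 2.326.
This matches z(99%) = 2.326.

99%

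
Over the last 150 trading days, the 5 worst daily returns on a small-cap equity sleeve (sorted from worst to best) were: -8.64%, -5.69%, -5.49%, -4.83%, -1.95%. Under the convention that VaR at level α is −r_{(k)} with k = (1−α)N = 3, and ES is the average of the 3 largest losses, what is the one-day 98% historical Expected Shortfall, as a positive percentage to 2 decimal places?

The 3 worst returns sum to -19.82%.
ES = −(-19.82%) / 3 = 6.6066…% ≈ 6.61%.

6.61%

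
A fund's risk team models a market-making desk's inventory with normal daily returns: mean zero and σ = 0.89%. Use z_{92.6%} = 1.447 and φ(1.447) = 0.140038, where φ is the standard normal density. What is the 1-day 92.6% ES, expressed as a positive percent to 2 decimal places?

1.68%

Tail multiplier: φ(z)/(1−α) = 0.140038 / 0.074 = 1.892.
ES = 0.89% × 1.892 = 1.684%.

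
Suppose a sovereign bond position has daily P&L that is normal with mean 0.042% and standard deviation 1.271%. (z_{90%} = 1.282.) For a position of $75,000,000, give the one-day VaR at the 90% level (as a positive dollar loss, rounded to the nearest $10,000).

VaR = −μ + z·σ = −(0.042%) + 1.282 × 1.271% = 1.587%.
On $75,000,000: 0.01587 × $75,000,000 = $1,190,250.

$1,190,000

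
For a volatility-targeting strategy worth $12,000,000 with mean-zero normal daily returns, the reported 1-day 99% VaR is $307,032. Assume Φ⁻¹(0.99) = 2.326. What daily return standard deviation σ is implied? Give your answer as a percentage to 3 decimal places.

1.100%

VaR as a fraction: $307,032 / $12,000,000 = 2.559%.
σ = VaR / z = 2.559% / 2.326 = 1.100%.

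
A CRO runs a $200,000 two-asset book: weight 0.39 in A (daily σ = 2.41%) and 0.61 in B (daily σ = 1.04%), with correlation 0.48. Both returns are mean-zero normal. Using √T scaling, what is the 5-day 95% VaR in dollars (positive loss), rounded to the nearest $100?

$10,000

σ_p = √(0.39²·2.41² + 0.61²·1.04² + 2·0.48·0.39·0.61·2.41·1.04) = 1.363%.
σ_{5d} = 1.363% × √5 = 3.048%.
z(95%) = 1.645.
VaR = 1.645 × 3.048% = 5.014%; on $200,000 that is $10,028.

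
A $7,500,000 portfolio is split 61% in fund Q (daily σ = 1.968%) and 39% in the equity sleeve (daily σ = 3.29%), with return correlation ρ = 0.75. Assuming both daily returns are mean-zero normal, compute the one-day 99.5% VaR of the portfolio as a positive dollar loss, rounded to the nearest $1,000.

$449,000

σ_p² = 0.61²·1.968² + 0.39²·3.29² + 2·0.75·0.61·0.39·1.968·3.29 = 5.3980 (%²).
σ_p = √5.3980 = 2.323%.
At 99.5%, z = 2.576.
VaR = 2.576 × 2.323% = 5.984%; on $7,500,000 that is $448,800.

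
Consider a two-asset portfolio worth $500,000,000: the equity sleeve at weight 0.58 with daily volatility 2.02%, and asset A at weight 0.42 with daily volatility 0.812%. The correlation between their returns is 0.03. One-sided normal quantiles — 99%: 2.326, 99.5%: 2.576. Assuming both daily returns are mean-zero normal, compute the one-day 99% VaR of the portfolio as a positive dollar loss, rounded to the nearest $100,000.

σ_p² = 0.58²·2.02² + 0.42²·0.812² + 2·0.03·0.58·0.42·2.02·0.812 = 1.5129 (%²).
σ_p = √1.5129 = 1.230%.
VaR = 2.326 × 1.230% = 2.861%; on $500,000,000 that is $14,305,000.

$14,300,000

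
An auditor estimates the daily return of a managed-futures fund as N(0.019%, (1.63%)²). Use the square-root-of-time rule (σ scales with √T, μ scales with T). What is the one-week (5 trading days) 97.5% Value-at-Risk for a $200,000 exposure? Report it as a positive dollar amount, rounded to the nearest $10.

At 97.5%, z = 1.960.
σ_{5d} = 1.63% × √5 = 3.645%; μ_{5d} = 5 × 0.019% = 0.095%.
VaR = −(0.095%) + 1.960 × 3.645% = 7.049%.
On $200,000: 0.07049 × $200,000 = $14,098.

$14,100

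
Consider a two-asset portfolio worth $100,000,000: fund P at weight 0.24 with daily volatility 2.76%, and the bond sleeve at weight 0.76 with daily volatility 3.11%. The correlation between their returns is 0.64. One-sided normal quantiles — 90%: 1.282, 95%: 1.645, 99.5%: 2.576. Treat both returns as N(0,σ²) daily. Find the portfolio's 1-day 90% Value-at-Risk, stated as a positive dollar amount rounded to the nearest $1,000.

σ_p² = 0.24²·2.76² + 0.76²·3.11² + 2·0.64·0.24·0.76·2.76·3.11 = 8.0294 (%²).
σ_p = √8.0294 = 2.834%.
VaR = 1.282 × 2.834% = 3.633%; on $100,000,000 that is $3,633,000.

$3,633,000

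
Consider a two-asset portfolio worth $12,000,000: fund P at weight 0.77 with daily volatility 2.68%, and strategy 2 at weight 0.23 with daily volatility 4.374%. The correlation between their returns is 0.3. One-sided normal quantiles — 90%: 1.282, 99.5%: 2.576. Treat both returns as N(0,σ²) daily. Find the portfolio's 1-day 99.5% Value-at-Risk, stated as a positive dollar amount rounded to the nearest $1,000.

σ_p² = 0.77²·2.68² + 0.23²·4.374² + 2·0.3·0.77·0.23·2.68·4.374 = 6.5161 (%²).
σ_p = √6.5161 = 2.553%.
VaR = 2.576 × 2.553% = 6.577%; on $12,000,000 that is $789,240.

$789,000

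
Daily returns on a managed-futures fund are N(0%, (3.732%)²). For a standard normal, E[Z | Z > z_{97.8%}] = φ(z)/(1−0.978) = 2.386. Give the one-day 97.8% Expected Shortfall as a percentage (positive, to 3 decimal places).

8.905%

ES = 3.732% × 2.386 = 8.905%.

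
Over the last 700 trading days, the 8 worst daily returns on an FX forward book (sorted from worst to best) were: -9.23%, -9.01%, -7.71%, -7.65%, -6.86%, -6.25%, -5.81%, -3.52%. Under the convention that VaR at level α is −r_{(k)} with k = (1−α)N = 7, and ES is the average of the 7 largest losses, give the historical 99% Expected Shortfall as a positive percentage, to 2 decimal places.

The 7 worst returns sum to -52.52%.
ES = −(-52.52%) / 7 = 7.5028…% ≈ 7.50%.

7.50%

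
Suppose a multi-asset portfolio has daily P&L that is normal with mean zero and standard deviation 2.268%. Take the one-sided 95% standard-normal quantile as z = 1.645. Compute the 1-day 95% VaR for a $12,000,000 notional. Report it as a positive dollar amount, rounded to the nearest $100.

VaR = z·σ = 1.645 × 2.268% = 3.731%.
On $12,000,000: 0.03731 × $12,000,000 = $447,720.

$447,700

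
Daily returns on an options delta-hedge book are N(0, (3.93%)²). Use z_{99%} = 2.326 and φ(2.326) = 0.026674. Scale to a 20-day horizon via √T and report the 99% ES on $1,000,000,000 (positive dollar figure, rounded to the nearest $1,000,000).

σ_{20d} = 3.93% × √20 = 17.575%.
ES multiplier = φ(z)/(1−α) = 0.026674/0.01 = 2.667.
ES = 17.575% × 2.667 = 46.873%; on $1,000,000,000: $468,730,000.

$469,000,000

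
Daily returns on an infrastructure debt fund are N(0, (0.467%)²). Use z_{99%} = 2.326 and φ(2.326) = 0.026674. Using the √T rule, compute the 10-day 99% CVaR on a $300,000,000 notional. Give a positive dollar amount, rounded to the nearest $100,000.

$11,800,000

σ_{10d} = 0.467% × √10 = 1.477%.
ES multiplier = φ(z)/(1−α) = 0.026674/0.01 = 2.667.
ES = 1.477% × 2.667 = 3.939%; on $300,000,000: $11,817,000.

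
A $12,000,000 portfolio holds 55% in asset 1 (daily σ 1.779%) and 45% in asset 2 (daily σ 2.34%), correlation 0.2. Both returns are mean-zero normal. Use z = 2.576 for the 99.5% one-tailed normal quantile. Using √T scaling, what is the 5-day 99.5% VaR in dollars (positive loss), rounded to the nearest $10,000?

$1,090,000

σ_p = √(0.55²·1.779² + 0.45²·2.34² + 2·0.2·0.55·0.45·1.779·2.34) = 1.574%.
σ_{5d} = 1.574% × √5 = 3.520%.
VaR = 2.576 × 3.520% = 9.068%; on $12,000,000 that is $1,088,160.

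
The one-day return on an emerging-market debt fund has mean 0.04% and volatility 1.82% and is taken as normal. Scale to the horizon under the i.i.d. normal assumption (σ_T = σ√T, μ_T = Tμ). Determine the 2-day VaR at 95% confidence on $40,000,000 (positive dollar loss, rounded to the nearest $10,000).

$1,660,000

At 95%, z = 1.645.
σ_{2d} = 1.82% × √2 = 2.574%; μ_{2d} = 2 × 0.04% = 0.080%.
VaR = −(0.080%) + 1.645 × 2.574% = 4.154%.
On $40,000,000: 0.04154 × $40,000,000 = $1,661,600.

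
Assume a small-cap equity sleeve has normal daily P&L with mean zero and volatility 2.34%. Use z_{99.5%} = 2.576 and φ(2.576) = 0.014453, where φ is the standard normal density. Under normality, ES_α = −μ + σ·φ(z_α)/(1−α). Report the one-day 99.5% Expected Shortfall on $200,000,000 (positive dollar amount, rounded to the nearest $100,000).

Tail multiplier: φ(z)/(1−α) = 0.014453 / 0.005 = 2.891.
ES = 2.34% × 2.891 = 6.765%.
On $200,000,000: 0.06765 × $200,000,000 = $13,530,000.

$13,500,000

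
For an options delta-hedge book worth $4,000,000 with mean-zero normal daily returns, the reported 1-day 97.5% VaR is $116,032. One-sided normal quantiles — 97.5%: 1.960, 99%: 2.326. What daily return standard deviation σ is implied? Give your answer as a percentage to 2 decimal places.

VaR as a fraction: $116,032 / $4,000,000 = 2.901%.
σ = VaR / z = 2.901% / 1.960 = 1.480%.

1.48%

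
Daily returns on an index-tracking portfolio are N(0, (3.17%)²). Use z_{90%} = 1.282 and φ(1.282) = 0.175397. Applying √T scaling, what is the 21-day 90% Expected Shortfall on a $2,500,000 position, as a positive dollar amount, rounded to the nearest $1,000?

$637,000

σ_{21d} = 3.17% × √21 = 14.527%.
ES multiplier = φ(z)/(1−α) = 0.175397/0.1 = 1.754.
ES = 14.527% × 1.754 = 25.480%; on $2,500,000: $637,000.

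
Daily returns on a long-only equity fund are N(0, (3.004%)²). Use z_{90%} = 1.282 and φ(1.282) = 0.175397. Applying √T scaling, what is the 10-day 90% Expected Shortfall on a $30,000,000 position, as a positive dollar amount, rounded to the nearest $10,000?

σ_{10d} = 3.004% × √10 = 9.499%.
ES multiplier = φ(z)/(1−α) = 0.175397/0.1 = 1.754.
ES = 9.499% × 1.754 = 16.661%; on $30,000,000: $4,998,300.

$5,000,000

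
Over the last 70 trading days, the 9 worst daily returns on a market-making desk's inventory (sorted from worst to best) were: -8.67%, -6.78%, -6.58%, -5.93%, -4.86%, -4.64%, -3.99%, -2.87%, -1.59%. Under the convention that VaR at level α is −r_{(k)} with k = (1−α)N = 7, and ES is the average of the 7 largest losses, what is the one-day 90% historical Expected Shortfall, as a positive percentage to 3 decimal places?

The 7 worst returns sum to -41.45%.
ES = −(-41.45%) / 7 = 5.9214…% ≈ 5.921%.

5.921%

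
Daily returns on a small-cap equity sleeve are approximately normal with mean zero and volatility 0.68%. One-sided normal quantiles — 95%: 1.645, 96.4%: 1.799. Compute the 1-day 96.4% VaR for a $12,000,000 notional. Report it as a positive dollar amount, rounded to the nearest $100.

$146,800

VaR = z·σ = 1.799 × 0.68% = 1.223%.
On $12,000,000: 0.01223 × $12,000,000 = $146,760.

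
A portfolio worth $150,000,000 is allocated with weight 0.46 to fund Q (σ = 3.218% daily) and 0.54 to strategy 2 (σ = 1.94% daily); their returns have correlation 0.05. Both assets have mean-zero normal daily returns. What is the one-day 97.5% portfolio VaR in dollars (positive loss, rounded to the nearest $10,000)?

σ_p² = 0.46²·3.218² + 0.54²·1.94² + 2·0.05·0.46·0.54·3.218·1.94 = 3.4438 (%²).
σ_p = √3.4438 = 1.856%.
At 97.5%, z = 1.960.
VaR = 1.960 × 1.856% = 3.638%; on $150,000,000 that is $5,457,000.

$5,460,000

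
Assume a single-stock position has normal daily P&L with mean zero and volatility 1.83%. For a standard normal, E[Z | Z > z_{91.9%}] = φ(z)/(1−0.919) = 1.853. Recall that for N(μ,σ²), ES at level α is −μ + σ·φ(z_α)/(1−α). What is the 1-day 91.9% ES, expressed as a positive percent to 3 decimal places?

ES = 1.83% × 1.853 = 3.391%.

3.391%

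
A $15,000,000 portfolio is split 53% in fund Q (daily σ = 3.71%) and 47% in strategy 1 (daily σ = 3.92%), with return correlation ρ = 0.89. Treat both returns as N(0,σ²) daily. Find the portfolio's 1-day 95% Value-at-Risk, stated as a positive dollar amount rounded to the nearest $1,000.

$914,000

σ_p² = 0.53²·3.71² + 0.47²·3.92² + 2·0.89·0.53·0.47·3.71·3.92 = 13.7092 (%²).
σ_p = √13.7092 = 3.703%.
At 95%, z = 1.645.
VaR = 1.645 × 3.703% = 6.091%; on $15,000,000 that is $913,650.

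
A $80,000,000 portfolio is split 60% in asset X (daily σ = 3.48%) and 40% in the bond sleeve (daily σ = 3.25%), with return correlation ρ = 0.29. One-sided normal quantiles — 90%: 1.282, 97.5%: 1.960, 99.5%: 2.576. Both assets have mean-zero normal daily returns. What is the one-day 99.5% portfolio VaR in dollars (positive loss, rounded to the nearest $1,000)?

σ_p² = 0.6²·3.48² + 0.4²·3.25² + 2·0.29·0.6·0.4·3.48·3.25 = 7.6241 (%²).
σ_p = √7.6241 = 2.761%.
VaR = 2.576 × 2.761% = 7.112%; on $80,000,000 that is $5,689,600.

$5,690,000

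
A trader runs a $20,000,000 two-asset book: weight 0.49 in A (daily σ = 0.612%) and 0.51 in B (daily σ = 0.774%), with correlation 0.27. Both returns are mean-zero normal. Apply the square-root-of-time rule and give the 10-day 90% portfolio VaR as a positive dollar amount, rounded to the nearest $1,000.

$451,000

σ_p = √(0.49²·0.612² + 0.51²·0.774² + 2·0.27·0.49·0.51·0.612·0.774) = 0.556%.
σ_{10d} = 0.556% × √10 = 1.758%.
z(90%) = 1.282.
VaR = 1.282 × 1.758% = 2.254%; on $20,000,000 that is $450,800.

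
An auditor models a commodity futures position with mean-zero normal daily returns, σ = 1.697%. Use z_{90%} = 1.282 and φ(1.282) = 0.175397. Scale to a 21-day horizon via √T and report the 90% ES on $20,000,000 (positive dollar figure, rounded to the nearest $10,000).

$2,730,000

σ_{21d} = 1.697% × √21 = 7.777%.
ES multiplier = φ(z)/(1−α) = 0.175397/0.1 = 1.754.
ES = 7.777% × 1.754 = 13.641%; on $20,000,000: $2,728,200.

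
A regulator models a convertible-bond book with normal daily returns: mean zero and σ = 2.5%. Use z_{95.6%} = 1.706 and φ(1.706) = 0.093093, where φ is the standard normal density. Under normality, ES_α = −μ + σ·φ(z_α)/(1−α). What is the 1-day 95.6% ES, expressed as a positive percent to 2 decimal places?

Tail multiplier: φ(z)/(1−α) = 0.093093 / 0.044 = 2.116.
ES = 2.5% × 2.116 = 5.290%.

5.29%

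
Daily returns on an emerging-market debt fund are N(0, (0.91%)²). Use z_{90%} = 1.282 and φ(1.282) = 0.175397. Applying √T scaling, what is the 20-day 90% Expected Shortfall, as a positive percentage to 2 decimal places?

7.14%

σ_{20d} = 0.91% × √20 = 4.070%.
ES multiplier = φ(z)/(1−α) = 0.175397/0.1 = 1.754.
ES = 4.070% × 1.754 = 7.139%.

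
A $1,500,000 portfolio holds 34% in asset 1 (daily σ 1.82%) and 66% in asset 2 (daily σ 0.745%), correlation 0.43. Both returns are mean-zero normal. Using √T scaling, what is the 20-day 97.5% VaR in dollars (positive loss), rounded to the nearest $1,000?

$124,000

σ_p = √(0.34²·1.82² + 0.66²·0.745² + 2·0.43·0.34·0.66·1.82·0.745) = 0.941%.
σ_{20d} = 0.941% × √20 = 4.208%.
z(97.5%) = 1.960.
VaR = 1.960 × 4.208% = 8.248%; on $1,500,000 that is $123,720.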